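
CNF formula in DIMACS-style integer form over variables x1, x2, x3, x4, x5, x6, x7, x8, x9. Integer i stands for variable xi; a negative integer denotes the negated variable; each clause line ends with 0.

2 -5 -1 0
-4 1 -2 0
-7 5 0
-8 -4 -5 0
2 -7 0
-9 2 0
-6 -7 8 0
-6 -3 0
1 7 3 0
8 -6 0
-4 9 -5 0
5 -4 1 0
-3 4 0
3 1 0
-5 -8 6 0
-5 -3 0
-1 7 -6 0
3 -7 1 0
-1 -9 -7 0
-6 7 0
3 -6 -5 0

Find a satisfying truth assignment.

Set x1 = True and propagate.
Set x2 = True and propagate.
The remaining clauses are satisfied by x3 = False, x4 = True, x5 = False, x6 = False, x7 = False, x8 = True, x9 = False.

x1 = True, x2 = True, x3 = False, x4 = True, x5 = False, x6 = False, x7 = False, x8 = True, x9 = False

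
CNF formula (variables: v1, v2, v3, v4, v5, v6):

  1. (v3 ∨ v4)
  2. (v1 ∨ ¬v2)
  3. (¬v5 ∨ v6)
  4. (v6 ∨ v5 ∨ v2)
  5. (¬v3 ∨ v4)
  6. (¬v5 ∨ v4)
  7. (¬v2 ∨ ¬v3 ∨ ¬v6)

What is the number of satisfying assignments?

Split on v2, then v3.
  v2=1, v3=1: remaining (v1,v4,v5,v6) ∈ {(1,1,0,0)} — 1.
  v2=1, v3=0: remaining (v1,v4,v5,v6) ∈ {(1,1,0,0); (1,1,0,1); (1,1,1,1)} — 3.
  v2=0, v3=1: remaining (v1,v4,v5,v6) ∈ {(0,1,0,1); (0,1,1,1); (1,1,0,1); (1,1,1,1)} — 4.
  v2=0, v3=0: remaining (v1,v4,v5,v6) ∈ {(0,1,0,1); (0,1,1,1); (1,1,0,1); (1,1,1,1)} — 4.
Total: 1 + 3 + 4 + 4 = 12.

12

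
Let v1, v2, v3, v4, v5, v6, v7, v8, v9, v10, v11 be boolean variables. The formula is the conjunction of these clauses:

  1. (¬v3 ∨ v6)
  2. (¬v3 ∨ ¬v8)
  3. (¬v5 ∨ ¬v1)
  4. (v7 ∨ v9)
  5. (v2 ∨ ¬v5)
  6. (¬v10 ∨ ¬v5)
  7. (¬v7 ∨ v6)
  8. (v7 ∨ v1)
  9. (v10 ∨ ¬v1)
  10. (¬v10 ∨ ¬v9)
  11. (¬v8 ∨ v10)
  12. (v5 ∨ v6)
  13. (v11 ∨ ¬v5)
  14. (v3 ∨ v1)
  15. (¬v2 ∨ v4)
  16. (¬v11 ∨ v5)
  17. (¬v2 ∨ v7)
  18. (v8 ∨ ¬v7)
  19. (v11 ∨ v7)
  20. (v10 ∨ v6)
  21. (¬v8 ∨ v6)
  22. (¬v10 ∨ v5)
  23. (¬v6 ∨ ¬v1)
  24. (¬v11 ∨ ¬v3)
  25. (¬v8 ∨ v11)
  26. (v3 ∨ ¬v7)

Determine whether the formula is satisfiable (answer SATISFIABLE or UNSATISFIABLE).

v5 = True:
  propagation gives v1=False, v2=True, v10=False, v7=True; an empty clause results — contradiction.
v5 = False:
  propagation gives v6=True, v11=False, v7=True, v8=True; an empty clause results — contradiction.
Every branch closes, so no satisfying assignment exists.

UNSATISFIABLE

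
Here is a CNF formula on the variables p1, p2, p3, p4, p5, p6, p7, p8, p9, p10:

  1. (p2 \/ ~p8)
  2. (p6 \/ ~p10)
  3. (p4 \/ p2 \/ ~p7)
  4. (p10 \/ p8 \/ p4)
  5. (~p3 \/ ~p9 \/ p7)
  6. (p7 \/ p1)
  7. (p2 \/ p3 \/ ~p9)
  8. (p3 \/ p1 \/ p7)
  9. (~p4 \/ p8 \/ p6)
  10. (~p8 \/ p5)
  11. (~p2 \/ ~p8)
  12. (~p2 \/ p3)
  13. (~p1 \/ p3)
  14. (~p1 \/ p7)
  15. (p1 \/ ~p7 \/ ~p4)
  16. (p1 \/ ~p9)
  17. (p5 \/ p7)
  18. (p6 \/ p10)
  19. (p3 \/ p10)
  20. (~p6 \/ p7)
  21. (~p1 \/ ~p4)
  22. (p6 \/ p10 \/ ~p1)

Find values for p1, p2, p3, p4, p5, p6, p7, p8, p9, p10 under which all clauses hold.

p5 occurs only positively in the remaining clauses — set p5 = True.
p9 occurs only negated in the remaining clauses — set p9 = False.
Set p1 = True and propagate.
  then p3 is forced to True.
  then p7 is forced to True.
  then p4 is forced to False.
  then p2 is forced to True.
  then p8 is forced to False.
  then p10 is forced to True.
  then p6 is forced to True.

p1=T, p2=T, p3=T, p4=F, p5=T, p6=T, p7=T, p8=F, p9=F, p10=T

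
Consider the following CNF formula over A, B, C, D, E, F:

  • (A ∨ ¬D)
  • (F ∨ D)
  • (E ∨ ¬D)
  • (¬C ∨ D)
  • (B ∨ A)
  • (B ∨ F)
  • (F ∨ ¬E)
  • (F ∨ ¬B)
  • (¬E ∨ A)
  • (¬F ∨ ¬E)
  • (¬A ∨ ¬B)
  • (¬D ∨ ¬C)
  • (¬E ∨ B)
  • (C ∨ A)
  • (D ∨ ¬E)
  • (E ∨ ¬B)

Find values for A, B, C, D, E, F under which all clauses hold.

A = T, B = F, C = F, D = F, E = F, F = T

Check each clause:
  1. (A ∨ ¬D) — A is true.
  2. (F ∨ D) — F is true.
  3. (E ∨ ¬D) — ¬D is true.
  4. (¬C ∨ D) — ¬C is true.
  5. (B ∨ A) — A is true.
  6. (F ∨ B) — F is true.
  7. (F ∨ ¬E) — ¬E is true.
  8. (F ∨ ¬B) — ¬B is true.
  9. (¬E ∨ A) — A is true.
  10. (¬E ∨ ¬F) — ¬E is true.
  11. (¬B ∨ ¬A) — ¬B is true.
  12. (¬C ∨ ¬D) — ¬D is true.
  13. (¬E ∨ B) — ¬E is true.
  14. (A ∨ C) — A is true.
  15. (D ∨ ¬E) — ¬E is true.
  16. (E ∨ ¬B) — ¬B is true.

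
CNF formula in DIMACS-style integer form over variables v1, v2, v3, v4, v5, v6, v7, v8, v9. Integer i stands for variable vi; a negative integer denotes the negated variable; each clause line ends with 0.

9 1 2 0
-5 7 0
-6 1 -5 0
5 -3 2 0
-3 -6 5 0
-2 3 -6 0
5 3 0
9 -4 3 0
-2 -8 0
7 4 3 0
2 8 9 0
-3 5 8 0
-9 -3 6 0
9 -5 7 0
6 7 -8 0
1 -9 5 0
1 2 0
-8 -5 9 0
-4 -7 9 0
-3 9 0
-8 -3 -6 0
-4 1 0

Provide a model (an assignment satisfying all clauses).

v1=1, v2=1, v3=1, v4=1, v5=1, v6=1, v7=1, v8=0, v9=1

v1 occurs only positively in the remaining clauses — set v1 = True.
Try v2 = True.
  then v8 is forced to False.
For the remaining variables, v3 = True, v4 = True, v5 = True, v6 = True, v7 = True, v9 = True works.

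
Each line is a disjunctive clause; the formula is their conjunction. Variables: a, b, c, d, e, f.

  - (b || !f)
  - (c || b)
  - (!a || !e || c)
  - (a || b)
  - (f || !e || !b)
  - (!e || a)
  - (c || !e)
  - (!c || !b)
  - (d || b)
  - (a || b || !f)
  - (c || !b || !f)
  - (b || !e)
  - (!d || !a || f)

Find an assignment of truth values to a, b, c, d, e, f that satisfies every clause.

Pure literal: e appears only negated; assign e = False.
Branch on a: take a = True.
The remaining clauses are satisfied by b = True, c = False, d = False, f = False.
Every clause has at least one true literal under this assignment.

a = T, b = T, c = F, d = F, e = F, f = F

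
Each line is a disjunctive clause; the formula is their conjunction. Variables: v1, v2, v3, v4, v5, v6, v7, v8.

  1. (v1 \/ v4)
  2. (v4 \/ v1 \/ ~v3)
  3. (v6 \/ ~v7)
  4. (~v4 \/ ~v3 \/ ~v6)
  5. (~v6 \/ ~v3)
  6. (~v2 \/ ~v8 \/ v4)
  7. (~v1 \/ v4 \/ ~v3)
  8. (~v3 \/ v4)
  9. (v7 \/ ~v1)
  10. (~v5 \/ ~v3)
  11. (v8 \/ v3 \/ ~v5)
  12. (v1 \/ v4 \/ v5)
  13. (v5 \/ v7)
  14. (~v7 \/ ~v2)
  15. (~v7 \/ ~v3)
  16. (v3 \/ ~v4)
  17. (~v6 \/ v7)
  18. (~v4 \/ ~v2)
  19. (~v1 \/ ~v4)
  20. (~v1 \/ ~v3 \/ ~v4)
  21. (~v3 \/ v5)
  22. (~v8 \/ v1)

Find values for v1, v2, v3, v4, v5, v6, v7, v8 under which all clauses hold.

v1=True  v2=False  v3=False  v4=False  v5=True  v6=True  v7=True  v8=True

Check each clause:
  1. (v4 \/ v1) — v1 is true.
  2. (~v3 \/ v1 \/ v4) — v1 is true.
  3. (~v7 \/ v6) — v6 is true.
  4. (~v4 \/ ~v6 \/ ~v3) — ~v4 is true.
  5. (~v6 \/ ~v3) — ~v3 is true.
  6. (v4 \/ ~v8 \/ ~v2) — ~v2 is true.
  7. (v4 \/ ~v3 \/ ~v1) — ~v3 is true.
  8. (v4 \/ ~v3) — ~v3 is true.
  9. (v7 \/ ~v1) — v7 is true.
  10. (~v3 \/ ~v5) — ~v3 is true.
  11. (v8 \/ v3 \/ ~v5) — v8 is true.
  12. (v4 \/ v1 \/ v5) — v1 is true.
  13. (v7 \/ v5) — v5 is true.
  14. (~v7 \/ ~v2) — ~v2 is true.
  15. (~v7 \/ ~v3) — ~v3 is true.
  16. (v3 \/ ~v4) — ~v4 is true.
  17. (~v6 \/ v7) — v7 is true.
  18. (~v4 \/ ~v2) — ~v4 is true.
  19. (~v4 \/ ~v1) — ~v4 is true.
  20. (~v4 \/ ~v1 \/ ~v3) — ~v4 is true.
  21. (v5 \/ ~v3) — v5 is true.
  22. (v1 \/ ~v8) — v1 is true.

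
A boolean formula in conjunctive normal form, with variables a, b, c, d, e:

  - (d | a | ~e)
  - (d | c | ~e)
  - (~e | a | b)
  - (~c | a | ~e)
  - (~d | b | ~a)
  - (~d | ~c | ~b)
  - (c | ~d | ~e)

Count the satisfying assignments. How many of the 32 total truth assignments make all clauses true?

Case analysis on d and e:
  d=T, e=T: a clause becomes empty — 0.
  d=T, e=F: remaining (a,b,c) ∈ {(F,F,F); (F,F,T); (F,T,F); (T,T,F)} — 4.
  d=F, e=T: remaining (a,b,c) ∈ {(T,F,T); (T,T,T)} — 2.
  d=F, e=F: a, b, c free → 2^3 = 8.
Total: 0 + 4 + 2 + 8 = 14.

14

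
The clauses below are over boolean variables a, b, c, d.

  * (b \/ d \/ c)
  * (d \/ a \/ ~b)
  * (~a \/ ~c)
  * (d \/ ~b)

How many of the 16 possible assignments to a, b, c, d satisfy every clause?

7

Satisfying assignments:
  a=0 b=0 c=0 d=1
  a=0 b=0 c=1 d=0
  a=0 b=0 c=1 d=1
  a=0 b=1 c=0 d=1
  a=0 b=1 c=1 d=1
  a=1 b=0 c=0 d=1
  a=1 b=1 c=0 d=1
That's 7 in total.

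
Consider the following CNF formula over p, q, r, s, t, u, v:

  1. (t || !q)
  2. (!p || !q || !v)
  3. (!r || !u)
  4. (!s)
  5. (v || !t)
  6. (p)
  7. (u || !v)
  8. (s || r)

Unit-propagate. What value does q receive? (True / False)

False

Unit clause (!s) sets s = False.
(p) is a unit clause: p = True.
From (s || r) and s = False: r = True.
From (!r || !u) and r = True: u = False.
From (!v || u) and u = False: v = False.
In (v || !t), v is now false; !t must hold, so t = False.
From (!q || t) and t = False: q = False.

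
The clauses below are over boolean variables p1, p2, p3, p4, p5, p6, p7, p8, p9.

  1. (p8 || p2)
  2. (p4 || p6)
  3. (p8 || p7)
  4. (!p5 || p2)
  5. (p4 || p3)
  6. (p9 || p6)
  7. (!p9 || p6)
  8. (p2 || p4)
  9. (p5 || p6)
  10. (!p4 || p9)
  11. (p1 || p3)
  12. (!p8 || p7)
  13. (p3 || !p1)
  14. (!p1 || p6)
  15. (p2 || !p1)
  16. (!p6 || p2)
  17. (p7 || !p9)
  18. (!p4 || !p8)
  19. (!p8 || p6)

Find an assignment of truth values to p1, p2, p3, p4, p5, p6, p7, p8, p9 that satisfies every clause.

p1 = False, p2 = True, p3 = True, p4 = True, p5 = False, p6 = True, p7 = True, p8 = False, p9 = True

Check each clause:
  1. (p2 || p8) — p2 is true.
  2. (p4 || p6) — p4 is true.
  3. (p8 || p7) — p7 is true.
  4. (!p5 || p2) — p2 is true.
  5. (p3 || p4) — p3 is true.
  6. (p6 || p9) — p9 is true.
  7. (p6 || !p9) — p6 is true.
  8. (p4 || p2) — p2 is true.
  9. (p6 || p5) — p6 is true.
  10. (p9 || !p4) — p9 is true.
  11. (p1 || p3) — p3 is true.
  12. (!p8 || p7) — !p8 is true.
  13. (!p1 || p3) — p3 is true.
  14. (!p1 || p6) — p6 is true.
  15. (!p1 || p2) — p2 is true.
  16. (!p6 || p2) — p2 is true.
  17. (!p9 || p7) — p7 is true.
  18. (!p4 || !p8) — !p8 is true.
  19. (!p8 || p6) — !p8 is true.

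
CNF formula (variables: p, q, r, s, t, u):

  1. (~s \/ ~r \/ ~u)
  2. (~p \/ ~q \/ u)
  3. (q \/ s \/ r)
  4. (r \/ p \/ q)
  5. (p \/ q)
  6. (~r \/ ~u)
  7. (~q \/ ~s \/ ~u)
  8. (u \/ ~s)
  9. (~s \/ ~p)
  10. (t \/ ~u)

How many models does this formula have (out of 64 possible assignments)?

8

Satisfying assignments:
  p=F q=T r=F s=F t=F u=F
  p=F q=T r=F s=F t=T u=F
  p=F q=T r=F s=F t=T u=T
  p=F q=T r=T s=F t=F u=F
  p=F q=T r=T s=F t=T u=F
  p=T q=F r=T s=F t=F u=F
  p=T q=F r=T s=F t=T u=F
  p=T q=T r=F s=F t=T u=T
Count: 8.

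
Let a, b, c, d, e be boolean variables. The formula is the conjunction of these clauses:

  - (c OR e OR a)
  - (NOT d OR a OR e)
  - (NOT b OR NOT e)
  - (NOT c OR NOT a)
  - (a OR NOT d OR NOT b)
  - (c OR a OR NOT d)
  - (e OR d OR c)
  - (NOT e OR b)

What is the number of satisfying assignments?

Satisfying assignments:
  a=0 b=0 c=1 d=0 e=0
  a=0 b=1 c=1 d=0 e=0
  a=1 b=0 c=0 d=1 e=0
  a=1 b=1 c=0 d=1 e=0
That's 4 in total.

4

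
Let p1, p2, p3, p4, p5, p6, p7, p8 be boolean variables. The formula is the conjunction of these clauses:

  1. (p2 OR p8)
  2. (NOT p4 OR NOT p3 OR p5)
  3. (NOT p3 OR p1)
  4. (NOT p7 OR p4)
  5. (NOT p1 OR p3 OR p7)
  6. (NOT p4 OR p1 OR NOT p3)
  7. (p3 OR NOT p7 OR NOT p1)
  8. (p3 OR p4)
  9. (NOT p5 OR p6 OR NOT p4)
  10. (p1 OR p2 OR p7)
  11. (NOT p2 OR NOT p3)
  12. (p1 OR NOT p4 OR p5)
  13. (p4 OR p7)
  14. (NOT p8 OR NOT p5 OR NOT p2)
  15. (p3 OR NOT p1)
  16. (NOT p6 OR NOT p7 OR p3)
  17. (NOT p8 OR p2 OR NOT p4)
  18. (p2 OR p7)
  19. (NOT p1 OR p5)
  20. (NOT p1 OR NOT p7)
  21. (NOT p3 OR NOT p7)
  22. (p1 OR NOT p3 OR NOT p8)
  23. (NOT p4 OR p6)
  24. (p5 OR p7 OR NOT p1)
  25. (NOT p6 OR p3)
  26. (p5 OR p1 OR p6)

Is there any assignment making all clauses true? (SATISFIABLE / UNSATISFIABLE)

UNSATISFIABLE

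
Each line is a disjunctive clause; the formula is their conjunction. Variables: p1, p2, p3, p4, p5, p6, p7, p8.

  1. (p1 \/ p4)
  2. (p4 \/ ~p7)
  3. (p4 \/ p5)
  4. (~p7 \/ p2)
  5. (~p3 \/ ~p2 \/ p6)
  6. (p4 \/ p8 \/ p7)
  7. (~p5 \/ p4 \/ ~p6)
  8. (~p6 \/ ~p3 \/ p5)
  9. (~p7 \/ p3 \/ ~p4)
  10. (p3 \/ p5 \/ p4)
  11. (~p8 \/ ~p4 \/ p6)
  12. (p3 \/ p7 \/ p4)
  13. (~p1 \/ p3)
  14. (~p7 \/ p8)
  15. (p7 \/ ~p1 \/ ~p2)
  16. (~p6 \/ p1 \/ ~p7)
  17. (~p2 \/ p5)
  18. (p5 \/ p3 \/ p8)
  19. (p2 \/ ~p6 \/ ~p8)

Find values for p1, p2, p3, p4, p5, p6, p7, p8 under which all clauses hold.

p1=0, p2=1, p3=1, p4=1, p5=1, p6=1, p7=0, p8=1

Try p1 = False.
  then p4 is forced to True.
Try p2 = True.
  then p5 is forced to True.
Try p3 = True.
  then p6 is forced to True.
  then p7 is forced to False.
p8 is now unconstrained; take p8 = True.
Check each clause:
  1. (p1 \/ p4) — p4 is true.
  2. (~p7 \/ p4) — ~p7 is true.
  3. (p5 \/ p4) — p4 is true.
  4. (p2 \/ ~p7) — ~p7 is true.
  5. (~p3 \/ p6 \/ ~p2) — p6 is true.
  6. (p8 \/ p4 \/ p7) — p8 is true.
  7. (~p5 \/ ~p6 \/ p4) — p4 is true.
  8. (~p3 \/ ~p6 \/ p5) — p5 is true.
  9. (~p7 \/ p3 \/ ~p4) — ~p7 is true.
  10. (p5 \/ p4 \/ p3) — p3 is true.
  11. (~p4 \/ p6 \/ ~p8) — p6 is true.
  12. (p4 \/ p7 \/ p3) — p3 is true.
  13. (~p1 \/ p3) — p3 is true.
  14. (~p7 \/ p8) — p8 is true.
  15. (~p1 \/ p7 \/ ~p2) — ~p1 is true.
  16. (p1 \/ ~p7 \/ ~p6) — ~p7 is true.
  17. (p5 \/ ~p2) — p5 is true.
  18. (p5 \/ p3 \/ p8) — p8 is true.
  19. (p2 \/ ~p8 \/ ~p6) — p2 is true.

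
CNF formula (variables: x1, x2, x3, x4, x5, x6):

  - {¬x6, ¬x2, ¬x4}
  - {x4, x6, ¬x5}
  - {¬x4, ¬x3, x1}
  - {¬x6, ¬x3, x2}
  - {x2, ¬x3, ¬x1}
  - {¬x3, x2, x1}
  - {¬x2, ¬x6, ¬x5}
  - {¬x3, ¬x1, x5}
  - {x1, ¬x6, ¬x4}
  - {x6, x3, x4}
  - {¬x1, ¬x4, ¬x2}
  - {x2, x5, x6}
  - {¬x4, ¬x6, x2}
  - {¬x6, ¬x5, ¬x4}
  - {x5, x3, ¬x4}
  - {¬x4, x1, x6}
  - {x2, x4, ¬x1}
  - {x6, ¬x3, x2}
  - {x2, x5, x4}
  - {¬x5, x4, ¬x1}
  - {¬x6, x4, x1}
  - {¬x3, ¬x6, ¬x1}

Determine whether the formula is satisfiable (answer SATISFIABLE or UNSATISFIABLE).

SATISFIABLE

Branch on x1: take x1 = False.
The remaining clauses are satisfied by x2 = True, x3 = True, x4 = False, x5 = False, x6 = False.
Every clause has at least one true literal under this assignment.
So x1=False  x2=True  x3=True  x4=False  x5=False  x6=False is a satisfying assignment.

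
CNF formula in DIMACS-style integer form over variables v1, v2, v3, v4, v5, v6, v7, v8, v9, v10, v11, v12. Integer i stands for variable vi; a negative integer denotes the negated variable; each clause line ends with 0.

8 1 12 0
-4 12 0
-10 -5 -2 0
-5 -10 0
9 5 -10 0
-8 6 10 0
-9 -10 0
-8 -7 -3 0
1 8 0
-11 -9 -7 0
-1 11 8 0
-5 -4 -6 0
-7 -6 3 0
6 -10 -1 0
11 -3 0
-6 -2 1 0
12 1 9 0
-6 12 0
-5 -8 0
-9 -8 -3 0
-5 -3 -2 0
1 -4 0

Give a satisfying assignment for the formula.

v1=1  v2=0  v3=0  v4=0  v5=0  v6=1  v7=0  v8=1  v9=0  v10=0  v11=0  v12=1

v2 occurs only negated in the remaining clauses — set v2 = False.
Pure literal: v4 appears only negated; assign v4 = False.
Set v1 = True and propagate.
Branch on v3: take v3 = False.
The remaining clauses are satisfied by v5 = False, v6 = True, v7 = False, v8 = True, v9 = False, v10 = False, v11 = False, v12 = True.
Every clause has at least one true literal under this assignment.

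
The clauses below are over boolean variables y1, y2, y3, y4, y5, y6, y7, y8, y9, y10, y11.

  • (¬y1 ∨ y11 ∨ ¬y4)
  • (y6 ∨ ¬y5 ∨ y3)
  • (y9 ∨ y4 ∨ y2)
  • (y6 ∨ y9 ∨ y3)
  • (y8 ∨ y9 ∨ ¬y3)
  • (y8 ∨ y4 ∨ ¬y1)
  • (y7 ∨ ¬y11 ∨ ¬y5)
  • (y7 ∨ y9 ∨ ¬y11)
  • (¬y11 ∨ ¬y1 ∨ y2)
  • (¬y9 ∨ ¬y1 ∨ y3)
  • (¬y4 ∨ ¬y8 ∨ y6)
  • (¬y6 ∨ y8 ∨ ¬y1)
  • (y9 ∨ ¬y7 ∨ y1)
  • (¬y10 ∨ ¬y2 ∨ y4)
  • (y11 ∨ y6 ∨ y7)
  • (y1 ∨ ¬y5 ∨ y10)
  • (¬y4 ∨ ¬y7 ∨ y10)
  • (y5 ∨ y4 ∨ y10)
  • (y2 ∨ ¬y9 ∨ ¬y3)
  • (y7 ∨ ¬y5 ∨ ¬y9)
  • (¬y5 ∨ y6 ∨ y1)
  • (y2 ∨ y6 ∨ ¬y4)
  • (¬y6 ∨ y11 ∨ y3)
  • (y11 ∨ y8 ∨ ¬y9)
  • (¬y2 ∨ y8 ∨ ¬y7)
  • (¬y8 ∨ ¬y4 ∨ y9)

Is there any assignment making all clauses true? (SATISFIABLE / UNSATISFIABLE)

Branch on y1: take y1 = False.
The remaining clauses are satisfied by y2 = False, y3 = False, y4 = False, y5 = True, y6 = True, y7 = True, y8 = False, y9 = True, y10 = True, y11 = True.
Every clause has at least one true literal under this assignment.
So y1 = F, y2 = F, y3 = F, y4 = F, y5 = T, y6 = T, y7 = T, y8 = F, y9 = T, y10 = T, y11 = T is a satisfying assignment.

SATISFIABLE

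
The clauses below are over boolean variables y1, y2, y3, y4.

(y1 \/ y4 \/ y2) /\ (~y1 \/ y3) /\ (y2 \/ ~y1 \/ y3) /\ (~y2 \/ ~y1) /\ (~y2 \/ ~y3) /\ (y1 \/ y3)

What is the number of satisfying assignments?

3

The models are:
  y1=F y2=F y3=T y4=T
  y1=T y2=F y3=T y4=F
  y1=T y2=F y3=T y4=T
Count: 3.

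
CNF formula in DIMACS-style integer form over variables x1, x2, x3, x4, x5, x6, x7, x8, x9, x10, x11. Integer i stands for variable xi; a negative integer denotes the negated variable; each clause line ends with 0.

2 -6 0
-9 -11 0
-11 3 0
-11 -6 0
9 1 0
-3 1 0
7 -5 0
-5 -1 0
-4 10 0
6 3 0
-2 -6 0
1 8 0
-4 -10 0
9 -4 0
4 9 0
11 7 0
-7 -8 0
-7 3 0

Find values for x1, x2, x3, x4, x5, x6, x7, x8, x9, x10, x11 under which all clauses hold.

x1=True, x2=True, x3=True, x4=False, x5=False, x6=False, x7=True, x8=False, x9=True, x10=False, x11=False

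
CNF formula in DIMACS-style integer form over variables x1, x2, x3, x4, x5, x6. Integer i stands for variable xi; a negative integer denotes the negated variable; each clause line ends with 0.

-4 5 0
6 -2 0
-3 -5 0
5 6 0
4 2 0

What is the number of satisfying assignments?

Split on x5, then x2.
  x5=T, x2=T: remaining (x1,x3,x4,x6) ∈ {(F,F,F,T); (F,F,T,T); (T,F,F,T); (T,F,T,T)} — 4.
  x5=T, x2=F: remaining (x1,x3,x4,x6) ∈ {(F,F,T,F); (F,F,T,T); (T,F,T,F); (T,F,T,T)} — 4.
  x5=F, x2=T: remaining (x1,x3,x4,x6) ∈ {(F,F,F,T); (F,T,F,T); (T,F,F,T); (T,T,F,T)} — 4.
  x5=F, x2=F: a clause becomes empty — 0.
Total: 4 + 4 + 4 + 0 = 12.

12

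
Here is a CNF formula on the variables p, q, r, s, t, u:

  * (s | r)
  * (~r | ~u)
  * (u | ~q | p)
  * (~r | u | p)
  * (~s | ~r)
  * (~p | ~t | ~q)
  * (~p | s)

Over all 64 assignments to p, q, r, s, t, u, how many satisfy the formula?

12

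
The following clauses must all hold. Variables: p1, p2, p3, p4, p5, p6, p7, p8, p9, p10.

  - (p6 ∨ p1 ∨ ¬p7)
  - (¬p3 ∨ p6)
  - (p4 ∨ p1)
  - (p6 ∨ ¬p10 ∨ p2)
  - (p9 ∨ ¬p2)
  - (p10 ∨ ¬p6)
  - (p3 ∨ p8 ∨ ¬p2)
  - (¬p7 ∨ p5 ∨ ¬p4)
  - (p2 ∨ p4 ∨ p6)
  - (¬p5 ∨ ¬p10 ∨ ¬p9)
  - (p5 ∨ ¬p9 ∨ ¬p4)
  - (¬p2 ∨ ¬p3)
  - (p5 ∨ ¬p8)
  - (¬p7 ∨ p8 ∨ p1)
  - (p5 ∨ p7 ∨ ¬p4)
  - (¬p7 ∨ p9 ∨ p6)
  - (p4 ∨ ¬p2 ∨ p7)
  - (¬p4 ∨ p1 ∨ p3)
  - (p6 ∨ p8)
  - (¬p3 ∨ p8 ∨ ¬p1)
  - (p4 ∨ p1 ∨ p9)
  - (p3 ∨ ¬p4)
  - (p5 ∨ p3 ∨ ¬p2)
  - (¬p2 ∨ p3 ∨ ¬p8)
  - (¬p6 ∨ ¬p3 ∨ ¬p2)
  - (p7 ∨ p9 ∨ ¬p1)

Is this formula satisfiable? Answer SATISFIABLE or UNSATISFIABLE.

SATISFIABLE

Try p1 = True.
Set p2 = False and propagate.
The remaining clauses are satisfied by p3 = True, p4 = False, p5 = True, p6 = True, p7 = True, p8 = True, p9 = False, p10 = True.
So p1 = True  p2 = False  p3 = True  p4 = False  p5 = True  p6 = True  p7 = True  p8 = True  p9 = False  p10 = True is a satisfying assignment.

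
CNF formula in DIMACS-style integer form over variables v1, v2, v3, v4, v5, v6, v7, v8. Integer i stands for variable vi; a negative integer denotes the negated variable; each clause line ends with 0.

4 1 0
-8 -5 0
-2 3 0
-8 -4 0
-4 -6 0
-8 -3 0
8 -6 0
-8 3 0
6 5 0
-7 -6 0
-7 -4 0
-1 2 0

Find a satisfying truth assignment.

v1=T, v2=T, v3=T, v4=F, v5=T, v6=F, v7=F, v8=F

Check each clause:
  1. {v1, v4} — v1 is true.
  2. {¬v8, ¬v5} — ¬v8 is true.
  3. {v3, ¬v2} — v3 is true.
  4. {¬v4, ¬v8} — ¬v8 is true.
  5. {¬v6, ¬v4} — ¬v6 is true.
  6. {¬v3, ¬v8} — ¬v8 is true.
  7. {¬v6, v8} — ¬v6 is true.
  8. {¬v8, v3} — ¬v8 is true.
  9. {v6, v5} — v5 is true.
  10. {¬v6, ¬v7} — ¬v7 is true.
  11. {¬v7, ¬v4} — ¬v7 is true.
  12. {v2, ¬v1} — v2 is true.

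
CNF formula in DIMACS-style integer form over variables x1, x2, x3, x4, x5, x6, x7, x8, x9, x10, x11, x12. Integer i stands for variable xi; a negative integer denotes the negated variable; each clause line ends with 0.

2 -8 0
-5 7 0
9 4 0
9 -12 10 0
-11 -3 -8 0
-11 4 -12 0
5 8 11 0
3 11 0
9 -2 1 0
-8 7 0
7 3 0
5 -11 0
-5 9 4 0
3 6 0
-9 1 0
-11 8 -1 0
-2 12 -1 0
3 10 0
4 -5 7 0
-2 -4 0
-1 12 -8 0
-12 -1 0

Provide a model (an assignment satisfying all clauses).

x1=True, x2=False, x3=True, x4=True, x5=True, x6=False, x7=True, x8=False, x9=True, x10=True, x11=False, x12=False

Check each clause:
  1. (!x8 || x2) — !x8 is true.
  2. (x7 || !x5) — x7 is true.
  3. (x4 || x9) — x9 is true.
  4. (x10 || !x12 || x9) — x9 is true.
  5. (!x3 || !x8 || !x11) — !x8 is true.
  6. (!x12 || x4 || !x11) — !x11 is true.
  7. (x11 || x8 || x5) — x5 is true.
  8. (x3 || x11) — x3 is true.
  9. (x9 || x1 || !x2) — x1 is true.
  10. (x7 || !x8) — !x8 is true.
  11. (x3 || x7) — x3 is true.
  12. (!x11 || x5) — !x11 is true.
  13. (x9 || !x5 || x4) — x9 is true.
  14. (x3 || x6) — x3 is true.
  15. (x1 || !x9) — x1 is true.
  16. (x8 || !x1 || !x11) — !x11 is true.
  17. (x12 || !x1 || !x2) — !x2 is true.
  18. (x10 || x3) — x10 is true.
  19. (x4 || !x5 || x7) — x4 is true.
  20. (!x4 || !x2) — !x2 is true.
  21. (!x1 || x12 || !x8) — !x8 is true.
  22. (!x1 || !x12) — !x12 is true.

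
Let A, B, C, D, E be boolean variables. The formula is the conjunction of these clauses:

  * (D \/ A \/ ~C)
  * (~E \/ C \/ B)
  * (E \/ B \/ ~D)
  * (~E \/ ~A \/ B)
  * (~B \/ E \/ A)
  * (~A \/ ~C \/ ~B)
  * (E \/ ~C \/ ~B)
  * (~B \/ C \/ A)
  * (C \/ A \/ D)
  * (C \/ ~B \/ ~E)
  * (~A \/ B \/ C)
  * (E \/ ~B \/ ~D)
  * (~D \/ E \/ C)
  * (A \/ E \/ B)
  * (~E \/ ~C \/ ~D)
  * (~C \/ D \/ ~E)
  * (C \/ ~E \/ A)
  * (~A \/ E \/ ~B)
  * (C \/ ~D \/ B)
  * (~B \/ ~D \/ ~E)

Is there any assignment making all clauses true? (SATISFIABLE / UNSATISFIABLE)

Set A = True and propagate.
Branch on B: take B = False.
  then E is forced to False.
  then D is forced to False.
  then C is forced to True.
So A=True, B=False, C=True, D=False, E=False is a satisfying assignment.

SATISFIABLE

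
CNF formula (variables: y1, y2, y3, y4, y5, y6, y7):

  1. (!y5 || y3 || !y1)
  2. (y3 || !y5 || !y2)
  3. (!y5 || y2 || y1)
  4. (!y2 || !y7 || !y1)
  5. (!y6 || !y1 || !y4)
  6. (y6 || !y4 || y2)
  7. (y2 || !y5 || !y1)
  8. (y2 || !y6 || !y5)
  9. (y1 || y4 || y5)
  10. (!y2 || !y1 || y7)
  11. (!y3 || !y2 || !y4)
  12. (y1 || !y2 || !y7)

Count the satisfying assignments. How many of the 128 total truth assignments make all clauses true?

16

Case analysis on y2 and y1:
  y2=T, y1=T: a clause becomes empty — 0.
  y2=T, y1=F: remaining (y3,y4,y5,y6,y7) ∈ {(F,T,F,F,F); (F,T,F,T,F); (T,F,T,F,F); (T,F,T,T,F)} — 4.
  y2=F, y1=T: forces y4=F; y5=F; y3, y6, y7 free → 2^3 = 8.
  y2=F, y1=F: remaining (y3,y4,y5,y6,y7) ∈ {(F,T,F,T,F); (F,T,F,T,T); (T,T,F,T,F); (T,T,F,T,T)} — 4.
Total: 0 + 4 + 8 + 4 = 16.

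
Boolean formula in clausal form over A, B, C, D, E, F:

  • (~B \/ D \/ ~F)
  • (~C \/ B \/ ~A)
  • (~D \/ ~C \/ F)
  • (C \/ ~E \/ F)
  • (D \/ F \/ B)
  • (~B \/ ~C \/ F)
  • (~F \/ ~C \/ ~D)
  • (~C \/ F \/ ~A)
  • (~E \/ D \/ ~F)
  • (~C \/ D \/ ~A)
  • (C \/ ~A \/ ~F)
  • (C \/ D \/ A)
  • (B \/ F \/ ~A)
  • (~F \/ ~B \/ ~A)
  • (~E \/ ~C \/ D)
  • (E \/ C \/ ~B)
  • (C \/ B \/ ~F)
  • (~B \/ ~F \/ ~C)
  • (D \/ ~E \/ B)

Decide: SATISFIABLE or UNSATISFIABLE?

SATISFIABLE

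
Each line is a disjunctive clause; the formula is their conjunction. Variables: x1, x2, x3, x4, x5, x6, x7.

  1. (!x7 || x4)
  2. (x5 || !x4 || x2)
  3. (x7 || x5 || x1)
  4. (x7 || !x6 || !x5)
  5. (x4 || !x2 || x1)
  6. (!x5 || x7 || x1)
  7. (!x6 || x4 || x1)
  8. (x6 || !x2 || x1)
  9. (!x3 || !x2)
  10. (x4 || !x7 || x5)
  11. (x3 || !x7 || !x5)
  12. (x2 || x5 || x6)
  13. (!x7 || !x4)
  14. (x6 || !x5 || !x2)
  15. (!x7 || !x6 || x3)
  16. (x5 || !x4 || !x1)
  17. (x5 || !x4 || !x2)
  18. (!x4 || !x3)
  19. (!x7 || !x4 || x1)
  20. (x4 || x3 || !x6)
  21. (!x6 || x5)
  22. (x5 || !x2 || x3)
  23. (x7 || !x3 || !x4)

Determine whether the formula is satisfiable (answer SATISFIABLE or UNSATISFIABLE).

SATISFIABLE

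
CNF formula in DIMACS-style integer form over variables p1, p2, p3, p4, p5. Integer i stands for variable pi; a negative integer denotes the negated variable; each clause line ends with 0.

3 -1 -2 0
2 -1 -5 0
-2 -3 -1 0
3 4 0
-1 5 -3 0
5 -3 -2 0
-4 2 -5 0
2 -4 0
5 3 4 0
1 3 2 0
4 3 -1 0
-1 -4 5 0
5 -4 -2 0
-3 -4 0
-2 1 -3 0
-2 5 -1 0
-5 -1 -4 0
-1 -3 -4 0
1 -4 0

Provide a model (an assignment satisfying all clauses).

p1=False, p2=False, p3=True, p4=False, p5=True

Check each clause:
  1. {¬p1, p3, ¬p2} — p3 is true.
  2. {p2, ¬p5, ¬p1} — ¬p1 is true.
  3. {¬p1, ¬p3, ¬p2} — ¬p2 is true.
  4. {p4, p3} — p3 is true.
  5. {p5, ¬p3, ¬p1} — p5 is true.
  6. {p5, ¬p3, ¬p2} — p5 is true.
  7. {¬p5, p2, ¬p4} — ¬p4 is true.
  8. {¬p4, p2} — ¬p4 is true.
  9. {p3, p5, p4} — p3 is true.
  10. {p3, p1, p2} — p3 is true.
  11. {¬p1, p4, p3} — p3 is true.
  12. {¬p1, ¬p4, p5} — ¬p4 is true.
  13. {p5, ¬p4, ¬p2} — ¬p4 is true.
  14. {¬p4, ¬p3} — ¬p4 is true.
  15. {¬p3, p1, ¬p2} — ¬p2 is true.
  16. {p5, ¬p2, ¬p1} — p5 is true.
  17. {¬p4, ¬p1, ¬p5} — ¬p4 is true.
  18. {¬p4, ¬p3, ¬p1} — ¬p4 is true.
  19. {p1, ¬p4} — ¬p4 is true.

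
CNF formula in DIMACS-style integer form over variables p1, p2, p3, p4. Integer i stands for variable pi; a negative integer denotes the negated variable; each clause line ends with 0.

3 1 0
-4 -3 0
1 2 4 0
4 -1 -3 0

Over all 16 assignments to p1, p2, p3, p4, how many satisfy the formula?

5

Satisfying assignments:
  p1=0 p2=1 p3=1 p4=0
  p1=1 p2=0 p3=0 p4=0
  p1=1 p2=0 p3=0 p4=1
  p1=1 p2=1 p3=0 p4=0
  p1=1 p2=1 p3=0 p4=1
Count: 5.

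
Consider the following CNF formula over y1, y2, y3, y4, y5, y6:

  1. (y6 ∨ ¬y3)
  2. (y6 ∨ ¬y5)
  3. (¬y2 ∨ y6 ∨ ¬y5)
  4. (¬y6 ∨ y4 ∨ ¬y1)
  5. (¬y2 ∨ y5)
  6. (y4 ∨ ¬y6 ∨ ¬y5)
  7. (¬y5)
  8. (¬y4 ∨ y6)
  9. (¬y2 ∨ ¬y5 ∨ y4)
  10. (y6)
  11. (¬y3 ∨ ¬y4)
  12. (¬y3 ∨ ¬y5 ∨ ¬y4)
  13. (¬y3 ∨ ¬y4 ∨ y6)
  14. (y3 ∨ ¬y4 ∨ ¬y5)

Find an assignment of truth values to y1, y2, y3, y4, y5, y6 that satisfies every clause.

The clause (¬y5) is unit: y5 must be False.
Unit propagation: (¬y2) forces y2 = False.
The clause (y6) is unit: y6 must be True.
Pure literal: y3 appears only negated; assign y3 = False.
Branch on y1: take y1 = True.
  then y4 is forced to True.
Check each clause:
  1. (¬y3 ∨ y6) — ¬y3 is true.
  2. (¬y5 ∨ y6) — ¬y5 is true.
  3. (¬y2 ∨ ¬y5 ∨ y6) — ¬y5 is true.
  4. (¬y6 ∨ y4 ∨ ¬y1) — y4 is true.
  5. (¬y2 ∨ y5) — ¬y2 is true.
  6. (y4 ∨ ¬y5 ∨ ¬y6) — ¬y5 is true.
  7. (¬y5) — ¬y5 is true.
  8. (y6 ∨ ¬y4) — y6 is true.
  9. (y4 ∨ ¬y2 ∨ ¬y5) — ¬y5 is true.
  10. (y6) — y6 is true.
  11. (¬y3 ∨ ¬y4) — ¬y3 is true.
  12. (¬y4 ∨ ¬y3 ∨ ¬y5) — ¬y5 is true.
  13. (y6 ∨ ¬y4 ∨ ¬y3) — ¬y3 is true.
  14. (¬y4 ∨ y3 ∨ ¬y5) — ¬y5 is true.

y1=True, y2=False, y3=False, y4=True, y5=False, y6=True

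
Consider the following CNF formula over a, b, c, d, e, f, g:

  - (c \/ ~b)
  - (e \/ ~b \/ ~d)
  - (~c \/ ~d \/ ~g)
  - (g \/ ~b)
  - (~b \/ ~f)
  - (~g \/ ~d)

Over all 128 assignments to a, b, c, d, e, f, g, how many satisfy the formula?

52

Case analysis on b and d:
  b=T, d=T: a clause becomes empty — 0.
  b=T, d=F: remaining (a,c,e,f,g) ∈ {(F,T,F,F,T); (F,T,T,F,T); (T,T,F,F,T); (T,T,T,F,T)} — 4.
  b=F, d=T: forces g=F; a, c, e, f free → 2^4 = 16.
  b=F, d=F: a, c, e, f, g free → 2^5 = 32.
Total: 0 + 4 + 16 + 32 = 52.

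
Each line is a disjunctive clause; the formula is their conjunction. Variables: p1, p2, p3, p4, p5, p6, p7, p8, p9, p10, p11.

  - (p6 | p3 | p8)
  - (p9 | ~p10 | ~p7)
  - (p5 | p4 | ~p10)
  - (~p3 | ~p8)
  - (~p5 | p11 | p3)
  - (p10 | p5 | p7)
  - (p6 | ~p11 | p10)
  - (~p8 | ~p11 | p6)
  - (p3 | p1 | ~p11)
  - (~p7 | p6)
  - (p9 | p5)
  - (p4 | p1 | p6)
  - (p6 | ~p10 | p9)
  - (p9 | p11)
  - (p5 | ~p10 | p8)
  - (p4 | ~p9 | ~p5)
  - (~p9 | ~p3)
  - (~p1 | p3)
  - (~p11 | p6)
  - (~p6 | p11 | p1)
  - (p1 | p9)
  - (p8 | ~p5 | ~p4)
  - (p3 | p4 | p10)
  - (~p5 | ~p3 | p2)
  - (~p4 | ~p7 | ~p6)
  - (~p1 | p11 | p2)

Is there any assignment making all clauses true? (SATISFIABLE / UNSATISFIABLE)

SATISFIABLE

Pure literal: p2 appears only positively; assign p2 = True.
Branch on p1: take p1 = True.
  then p3 is forced to True.
  then p8 is forced to False.
  then p9 is forced to False.
  then p5 is forced to True.
  then p11 is forced to True.
  then p6 is forced to True.
  then p4 is forced to False.
Set p7 = False and propagate.
p10 is now unconstrained; take p10 = True.
Every clause has at least one true literal under this assignment.
So p1=T, p2=T, p3=T, p4=F, p5=T, p6=T, p7=F, p8=F, p9=F, p10=T, p11=T is a satisfying assignment.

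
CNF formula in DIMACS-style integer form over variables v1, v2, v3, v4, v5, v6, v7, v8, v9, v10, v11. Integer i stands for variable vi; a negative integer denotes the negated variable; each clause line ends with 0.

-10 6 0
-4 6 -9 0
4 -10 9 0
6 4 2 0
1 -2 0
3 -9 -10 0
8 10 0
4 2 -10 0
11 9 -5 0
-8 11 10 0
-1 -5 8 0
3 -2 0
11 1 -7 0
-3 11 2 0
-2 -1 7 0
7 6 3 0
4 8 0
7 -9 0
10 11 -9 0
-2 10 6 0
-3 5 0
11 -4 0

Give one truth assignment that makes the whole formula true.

Pure literal: v6 appears only positively; assign v6 = True.
v11 occurs only positively in the remaining clauses — set v11 = True.
Set v1 = False and propagate.
  then v2 is forced to False.
The remaining clauses are satisfied by v3 = False, v4 = True, v5 = False, v7 = False, v8 = True, v9 = False, v10 = False.
Every clause has at least one true literal under this assignment.
Check each clause:
  1. (v6 || !v10) — !v10 is true.
  2. (!v4 || v6 || !v9) — v6 is true.
  3. (v9 || v4 || !v10) — v4 is true.
  4. (v6 || v2 || v4) — v4 is true.
  5. (v1 || !v2) — !v2 is true.
  6. (!v9 || v3 || !v10) — !v10 is true.
  7. (v10 || v8) — v8 is true.
  8. (v4 || !v10 || v2) — v4 is true.
  9. (v11 || v9 || !v5) — v11 is true.
  10. (!v8 || v11 || v10) — v11 is true.
  11. (!v1 || !v5 || v8) — v8 is true.
  12. (!v2 || v3) — !v2 is true.
  13. (v11 || !v7 || v1) — !v7 is true.
  14. (v2 || !v3 || v11) — v11 is true.
  15. (!v1 || !v2 || v7) — !v2 is true.
  16. (v7 || v3 || v6) — v6 is true.
  17. (v8 || v4) — v8 is true.
  18. (v7 || !v9) — !v9 is true.
  19. (!v9 || v10 || v11) — v11 is true.
  20. (!v2 || v10 || v6) — v6 is true.
  21. (!v3 || v5) — !v3 is true.
  22. (v11 || !v4) — v11 is true.

v1=F, v2=F, v3=F, v4=T, v5=F, v6=T, v7=F, v8=T, v9=F, v10=F, v11=T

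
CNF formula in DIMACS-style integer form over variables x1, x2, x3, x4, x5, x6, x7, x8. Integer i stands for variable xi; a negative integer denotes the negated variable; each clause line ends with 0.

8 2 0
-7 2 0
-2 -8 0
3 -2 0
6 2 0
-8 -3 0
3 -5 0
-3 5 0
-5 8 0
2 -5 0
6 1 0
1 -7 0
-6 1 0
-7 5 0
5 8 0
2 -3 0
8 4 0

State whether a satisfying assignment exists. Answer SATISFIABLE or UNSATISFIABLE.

SATISFIABLE

x1 occurs only positively in the remaining clauses — set x1 = True.
Pure literal: x4 appears only positively; assign x4 = True.
Branch on x2: take x2 = False.
  then x8 is forced to True.
  then x7 is forced to False.
  then x6 is forced to True.
  then x3 is forced to False.
  then x5 is forced to False.
So x1=True, x2=False, x3=False, x4=True, x5=False, x6=True, x7=False, x8=True is a satisfying assignment.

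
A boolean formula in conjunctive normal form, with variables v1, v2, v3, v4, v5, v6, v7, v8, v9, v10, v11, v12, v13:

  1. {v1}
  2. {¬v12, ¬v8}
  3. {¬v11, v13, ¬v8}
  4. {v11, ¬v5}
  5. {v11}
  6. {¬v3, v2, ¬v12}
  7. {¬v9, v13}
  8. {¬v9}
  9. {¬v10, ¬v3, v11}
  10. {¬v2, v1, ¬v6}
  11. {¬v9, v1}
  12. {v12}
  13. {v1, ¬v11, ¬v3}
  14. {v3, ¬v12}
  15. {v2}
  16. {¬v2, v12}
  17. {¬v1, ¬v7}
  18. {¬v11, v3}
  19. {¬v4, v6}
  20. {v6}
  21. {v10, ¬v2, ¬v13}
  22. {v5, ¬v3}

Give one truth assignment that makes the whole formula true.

v1=T, v2=T, v3=T, v4=F, v5=T, v6=T, v7=F, v8=F, v9=F, v10=T, v11=T, v12=T, v13=T

Check each clause:
  1. {v1} — v1 is true.
  2. {¬v12, ¬v8} — ¬v8 is true.
  3. {¬v11, v13, ¬v8} — ¬v8 is true.
  4. {¬v5, v11} — v11 is true.
  5. {v11} — v11 is true.
  6. {¬v3, ¬v12, v2} — v2 is true.
  7. {v13, ¬v9} — v13 is true.
  8. {¬v9} — ¬v9 is true.
  9. {¬v3, ¬v10, v11} — v11 is true.
  10. {v1, ¬v6, ¬v2} — v1 is true.
  11. {v1, ¬v9} — v1 is true.
  12. {v12} — v12 is true.
  13. {¬v3, ¬v11, v1} — v1 is true.
  14. {¬v12, v3} — v3 is true.
  15. {v2} — v2 is true.
  16. {v12, ¬v2} — v12 is true.
  17. {¬v7, ¬v1} — ¬v7 is true.
  18. {v3, ¬v11} — v3 is true.
  19. {v6, ¬v4} — ¬v4 is true.
  20. {v6} — v6 is true.
  21. {¬v2, ¬v13, v10} — v10 is true.
  22. {v5, ¬v3} — v5 is true.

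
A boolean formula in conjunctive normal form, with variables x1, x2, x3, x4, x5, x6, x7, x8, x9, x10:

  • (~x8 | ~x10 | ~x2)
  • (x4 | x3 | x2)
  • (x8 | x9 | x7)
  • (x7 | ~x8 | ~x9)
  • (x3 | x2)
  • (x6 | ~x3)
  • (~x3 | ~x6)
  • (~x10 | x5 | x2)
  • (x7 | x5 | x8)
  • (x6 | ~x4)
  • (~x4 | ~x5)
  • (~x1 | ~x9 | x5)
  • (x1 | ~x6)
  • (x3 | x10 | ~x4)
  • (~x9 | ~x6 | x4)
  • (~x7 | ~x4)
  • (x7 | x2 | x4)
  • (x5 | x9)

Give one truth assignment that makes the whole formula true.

x1=T, x2=T, x3=F, x4=F, x5=T, x6=T, x7=T, x8=T, x9=F, x10=F

Branch on x1: take x1 = True.
Set x2 = True and propagate.
For the remaining variables, x3 = False, x4 = False, x5 = True, x6 = True, x7 = True, x8 = True, x9 = False, x10 = False works.
Every clause has at least one true literal under this assignment.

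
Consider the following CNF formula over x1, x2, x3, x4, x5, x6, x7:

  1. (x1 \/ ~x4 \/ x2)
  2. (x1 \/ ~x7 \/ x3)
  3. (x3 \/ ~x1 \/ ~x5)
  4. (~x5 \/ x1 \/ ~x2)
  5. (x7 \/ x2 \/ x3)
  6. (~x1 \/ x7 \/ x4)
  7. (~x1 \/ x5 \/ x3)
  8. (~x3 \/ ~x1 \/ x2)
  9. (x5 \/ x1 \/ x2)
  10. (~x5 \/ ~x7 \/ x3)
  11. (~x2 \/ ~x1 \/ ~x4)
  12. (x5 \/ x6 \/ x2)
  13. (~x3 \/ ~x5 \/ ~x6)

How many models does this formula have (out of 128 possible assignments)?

17

Case analysis on x1 and x2:
  x1=1, x2=1: remaining (x3,x4,x5,x6,x7) ∈ {(1,0,0,0,1); (1,0,0,1,1); (1,0,1,0,1)} — 3.
  x1=1, x2=0: a clause becomes empty — 0.
  x1=0, x2=1: x4, x6 free; 3 ways for (x3,x5,x7) × 2^2 = 12.
  x1=0, x2=0: remaining (x3,x4,x5,x6,x7) ∈ {(1,0,1,0,0); (1,0,1,0,1)} — 2.
Total: 3 + 0 + 12 + 2 = 17.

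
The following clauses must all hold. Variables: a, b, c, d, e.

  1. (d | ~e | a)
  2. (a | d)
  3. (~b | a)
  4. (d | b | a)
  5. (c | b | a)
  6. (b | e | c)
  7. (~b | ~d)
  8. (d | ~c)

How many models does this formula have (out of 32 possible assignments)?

8

Satisfying assignments:
  a=F b=F c=T d=T e=F
  a=F b=F c=T d=T e=T
  a=T b=F c=F d=F e=T
  a=T b=F c=F d=T e=T
  a=T b=F c=T d=T e=F
  a=T b=F c=T d=T e=T
  a=T b=T c=F d=F e=F
  a=T b=T c=F d=F e=T
That's 8 in total.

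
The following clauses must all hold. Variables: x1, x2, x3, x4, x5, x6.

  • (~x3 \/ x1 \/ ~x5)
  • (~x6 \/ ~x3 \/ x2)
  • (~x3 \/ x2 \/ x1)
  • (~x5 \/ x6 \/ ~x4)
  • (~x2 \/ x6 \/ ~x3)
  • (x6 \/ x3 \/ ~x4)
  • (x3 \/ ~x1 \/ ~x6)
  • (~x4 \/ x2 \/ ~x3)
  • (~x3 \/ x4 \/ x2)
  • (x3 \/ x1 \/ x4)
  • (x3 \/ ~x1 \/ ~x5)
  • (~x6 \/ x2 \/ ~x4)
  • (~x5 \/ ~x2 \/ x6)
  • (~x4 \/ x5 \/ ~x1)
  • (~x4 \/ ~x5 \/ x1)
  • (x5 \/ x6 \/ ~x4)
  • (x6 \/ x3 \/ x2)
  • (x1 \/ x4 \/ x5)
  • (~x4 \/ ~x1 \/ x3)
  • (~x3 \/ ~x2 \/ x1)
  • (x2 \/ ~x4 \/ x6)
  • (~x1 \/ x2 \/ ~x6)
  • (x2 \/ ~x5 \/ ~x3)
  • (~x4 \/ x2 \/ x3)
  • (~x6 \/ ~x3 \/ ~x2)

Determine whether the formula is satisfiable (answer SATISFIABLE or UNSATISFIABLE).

SATISFIABLE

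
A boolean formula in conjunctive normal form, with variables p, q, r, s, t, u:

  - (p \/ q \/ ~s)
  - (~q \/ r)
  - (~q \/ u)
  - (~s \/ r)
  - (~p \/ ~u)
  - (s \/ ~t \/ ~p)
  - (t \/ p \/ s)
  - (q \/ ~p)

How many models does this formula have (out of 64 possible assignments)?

7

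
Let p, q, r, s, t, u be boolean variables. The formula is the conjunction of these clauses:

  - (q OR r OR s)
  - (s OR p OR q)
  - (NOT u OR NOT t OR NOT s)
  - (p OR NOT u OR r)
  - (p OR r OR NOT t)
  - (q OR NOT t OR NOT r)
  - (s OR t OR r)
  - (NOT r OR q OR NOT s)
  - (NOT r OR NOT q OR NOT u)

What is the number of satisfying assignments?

20

Split on r, then q.
  r=1, q=1: forces u=0; p, s, t free → 2^3 = 8.
  r=1, q=0: remaining (p,s,t,u) ∈ {(1,0,0,0); (1,0,0,1)} — 2.
  r=0, q=1: 6 of the 16 assignments to (p,s,t,u) work.
  r=0, q=0: remaining (p,s,t,u) ∈ {(0,1,0,0); (1,1,0,0); (1,1,0,1); (1,1,1,0)} — 4.
Total: 8 + 2 + 6 + 4 = 20.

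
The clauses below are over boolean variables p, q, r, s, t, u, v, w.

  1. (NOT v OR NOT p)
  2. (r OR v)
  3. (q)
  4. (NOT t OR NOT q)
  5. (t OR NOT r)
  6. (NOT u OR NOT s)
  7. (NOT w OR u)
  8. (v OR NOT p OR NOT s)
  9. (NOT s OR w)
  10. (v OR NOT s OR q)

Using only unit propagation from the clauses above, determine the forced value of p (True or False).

(q) is a unit clause: q = True.
From (NOT q OR NOT t) and q = True: t = False.
From (t OR NOT r) and t = False: r = False.
In (v OR r), r is now false; v must hold, so v = True.
From (NOT v OR NOT p) and v = True: p = False.

False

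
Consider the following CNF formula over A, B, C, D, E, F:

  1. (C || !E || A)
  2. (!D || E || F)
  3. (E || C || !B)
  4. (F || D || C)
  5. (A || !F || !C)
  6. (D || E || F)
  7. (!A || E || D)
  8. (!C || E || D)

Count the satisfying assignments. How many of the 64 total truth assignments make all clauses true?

23

Split on E, then C.
  E=1, C=1: B, D free; 3 ways for (A,F) × 2^2 = 12.
  E=1, C=0: B free; 3 ways for (A,D,F) × 2^1 = 6.
  E=0, C=1: remaining (A,B,D,F) ∈ {(1,0,1,1); (1,1,1,1)} — 2.
  E=0, C=0: remaining (A,B,D,F) ∈ {(0,0,0,1); (0,0,1,1); (1,0,1,1)} — 3.
Total: 12 + 6 + 2 + 3 = 23.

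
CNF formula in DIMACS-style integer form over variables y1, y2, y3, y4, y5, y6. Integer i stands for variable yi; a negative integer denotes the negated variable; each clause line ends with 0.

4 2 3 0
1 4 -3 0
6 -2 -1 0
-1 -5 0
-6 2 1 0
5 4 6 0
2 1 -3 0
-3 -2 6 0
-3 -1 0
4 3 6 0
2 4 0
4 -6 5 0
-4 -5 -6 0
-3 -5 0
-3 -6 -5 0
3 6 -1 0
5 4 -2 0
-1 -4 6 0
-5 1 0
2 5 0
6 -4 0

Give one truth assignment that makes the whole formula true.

y1=0, y2=1, y3=1, y4=1, y5=0, y6=1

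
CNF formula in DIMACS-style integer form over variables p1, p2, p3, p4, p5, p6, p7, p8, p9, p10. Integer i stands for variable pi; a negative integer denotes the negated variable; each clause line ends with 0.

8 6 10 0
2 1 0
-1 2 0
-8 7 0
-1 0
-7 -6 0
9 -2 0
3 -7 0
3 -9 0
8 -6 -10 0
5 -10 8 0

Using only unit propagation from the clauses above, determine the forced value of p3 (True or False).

(!p1) stands alone — p1 = False.
In (p1 || p2), p1 is now false; p2 must hold, so p2 = True.
From (p9 || !p2) and p2 = True: p9 = True.
In (p3 || !p9), !p9 is now false; p3 must hold, so p3 = True.

True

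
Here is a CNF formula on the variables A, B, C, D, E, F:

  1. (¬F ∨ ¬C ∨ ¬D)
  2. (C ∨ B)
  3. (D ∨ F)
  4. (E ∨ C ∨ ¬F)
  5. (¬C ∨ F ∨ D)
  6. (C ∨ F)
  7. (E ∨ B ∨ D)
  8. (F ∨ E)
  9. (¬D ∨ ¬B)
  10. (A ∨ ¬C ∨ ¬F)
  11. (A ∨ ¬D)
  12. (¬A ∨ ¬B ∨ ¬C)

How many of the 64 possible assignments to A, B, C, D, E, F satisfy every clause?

4

The models are:
  A=F B=T C=F D=F E=T F=T
  A=T B=F C=T D=F E=T F=T
  A=T B=F C=T D=T E=T F=F
  A=T B=T C=F D=F E=T F=T
Count: 4.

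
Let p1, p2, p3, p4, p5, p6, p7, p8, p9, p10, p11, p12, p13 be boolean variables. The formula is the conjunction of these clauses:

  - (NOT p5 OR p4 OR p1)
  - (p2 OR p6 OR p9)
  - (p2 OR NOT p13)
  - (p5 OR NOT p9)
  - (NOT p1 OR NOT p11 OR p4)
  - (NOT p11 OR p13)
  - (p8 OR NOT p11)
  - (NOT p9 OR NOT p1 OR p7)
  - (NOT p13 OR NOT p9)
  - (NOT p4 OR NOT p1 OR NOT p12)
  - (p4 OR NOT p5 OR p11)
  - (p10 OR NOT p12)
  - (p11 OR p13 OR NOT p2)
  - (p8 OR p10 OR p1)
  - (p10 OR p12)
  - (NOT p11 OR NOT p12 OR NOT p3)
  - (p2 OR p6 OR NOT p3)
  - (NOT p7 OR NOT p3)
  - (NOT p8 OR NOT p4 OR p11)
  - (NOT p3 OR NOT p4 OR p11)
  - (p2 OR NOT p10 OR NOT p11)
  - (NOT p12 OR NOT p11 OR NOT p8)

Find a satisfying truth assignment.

Branch on p1: take p1 = False.
The remaining clauses are satisfied by p2 = True, p3 = True, p4 = False, p5 = False, p6 = False, p7 = False, p8 = False, p9 = False, p10 = True, p11 = False, p12 = False, p13 = True.
Every clause has at least one true literal under this assignment.
Check each clause:
  1. (p1 OR NOT p5 OR p4) — NOT p5 is true.
  2. (p2 OR p6 OR p9) — p2 is true.
  3. (NOT p13 OR p2) — p2 is true.
  4. (NOT p9 OR p5) — NOT p9 is true.
  5. (NOT p11 OR NOT p1 OR p4) — NOT p11 is true.
  6. (p13 OR NOT p11) — NOT p11 is true.
  7. (NOT p11 OR p8) — NOT p11 is true.
  8. (p7 OR NOT p9 OR NOT p1) — NOT p9 is true.
  9. (NOT p9 OR NOT p13) — NOT p9 is true.
  10. (NOT p12 OR NOT p4 OR NOT p1) — NOT p12 is true.
  11. (p4 OR p11 OR NOT p5) — NOT p5 is true.
  12. (NOT p12 OR p10) — p10 is true.
  13. (NOT p2 OR p13 OR p11) — p13 is true.
  14. (p8 OR p1 OR p10) — p10 is true.
  15. (p12 OR p10) — p10 is true.
  16. (NOT p12 OR NOT p11 OR NOT p3) — NOT p12 is true.
  17. (p2 OR NOT p3 OR p6) — p2 is true.
  18. (NOT p7 OR NOT p3) — NOT p7 is true.
  19. (NOT p8 OR NOT p4 OR p11) — NOT p8 is true.
  20. (NOT p4 OR p11 OR NOT p3) — NOT p4 is true.
  21. (NOT p11 OR p2 OR NOT p10) — p2 is true.
  22. (NOT p12 OR NOT p8 OR NOT p11) — NOT p8 is true.

p1=False, p2=True, p3=True, p4=False, p5=False, p6=False, p7=False, p8=False, p9=False, p10=True, p11=False, p12=False, p13=True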